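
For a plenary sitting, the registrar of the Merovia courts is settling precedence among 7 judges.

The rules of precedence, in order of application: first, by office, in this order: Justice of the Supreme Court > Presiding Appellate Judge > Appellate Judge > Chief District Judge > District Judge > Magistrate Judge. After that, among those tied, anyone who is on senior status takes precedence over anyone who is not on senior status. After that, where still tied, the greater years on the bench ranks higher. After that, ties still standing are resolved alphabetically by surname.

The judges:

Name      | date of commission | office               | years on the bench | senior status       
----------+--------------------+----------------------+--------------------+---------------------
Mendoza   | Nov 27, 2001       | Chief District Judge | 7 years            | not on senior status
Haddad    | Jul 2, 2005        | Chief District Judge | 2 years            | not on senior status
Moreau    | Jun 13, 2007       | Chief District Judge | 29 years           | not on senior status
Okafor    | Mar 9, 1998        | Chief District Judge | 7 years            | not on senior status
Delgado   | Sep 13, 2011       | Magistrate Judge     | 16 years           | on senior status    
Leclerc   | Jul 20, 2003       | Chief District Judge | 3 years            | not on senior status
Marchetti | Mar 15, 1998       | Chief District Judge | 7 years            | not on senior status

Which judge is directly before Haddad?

Leclerc

By office: Moreau, Marchetti, Mendoza, Okafor, Leclerc and Haddad (Chief District Judge); then Delgado (Magistrate Judge).
Moreau, Marchetti, Mendoza, Okafor, Leclerc and Haddad are each not on senior status, so the next rule applies.
Among Moreau, Marchetti, Mendoza, Okafor, Leclerc and Haddad, by years on the bench (higher first): Moreau (29 years) before Marchetti, Mendoza and Okafor (7 years) before Leclerc (3 years) before Haddad (2 years).
Among Marchetti, Mendoza and Okafor, alphabetically by surname: Marchetti before Mendoza before Okafor.
Order: Moreau, Marchetti, Mendoza, Okafor, Leclerc, Haddad, Delgado.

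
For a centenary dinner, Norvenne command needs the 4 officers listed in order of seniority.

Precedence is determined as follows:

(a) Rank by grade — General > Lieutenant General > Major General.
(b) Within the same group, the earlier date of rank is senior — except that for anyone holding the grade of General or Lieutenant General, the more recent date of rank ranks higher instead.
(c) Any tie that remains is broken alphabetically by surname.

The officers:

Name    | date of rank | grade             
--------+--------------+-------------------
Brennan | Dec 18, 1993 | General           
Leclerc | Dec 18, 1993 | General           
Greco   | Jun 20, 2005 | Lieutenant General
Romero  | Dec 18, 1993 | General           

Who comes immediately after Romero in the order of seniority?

Greco

By grade: Brennan, Leclerc and Romero (General); then Greco (Lieutenant General).
Brennan, Leclerc and Romero all have date of rank Dec 18, 1993, so the next rule applies.
Among Brennan, Leclerc and Romero, alphabetically by surname: Brennan before Leclerc before Romero.
Order: Brennan, Leclerc, Romero, Greco.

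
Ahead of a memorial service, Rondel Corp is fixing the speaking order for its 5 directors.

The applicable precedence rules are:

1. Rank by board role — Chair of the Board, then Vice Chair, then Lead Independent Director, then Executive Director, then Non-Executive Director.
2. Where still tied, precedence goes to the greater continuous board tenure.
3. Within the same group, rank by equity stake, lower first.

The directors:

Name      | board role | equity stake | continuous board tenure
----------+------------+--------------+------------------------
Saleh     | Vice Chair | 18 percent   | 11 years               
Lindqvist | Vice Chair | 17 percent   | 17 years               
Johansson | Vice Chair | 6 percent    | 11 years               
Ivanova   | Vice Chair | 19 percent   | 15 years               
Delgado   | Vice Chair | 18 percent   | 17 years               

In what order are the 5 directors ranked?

Lindqvist, Delgado, Ivanova, Johansson, Saleh

By board role: Lindqvist, Delgado, Ivanova, Johansson and Saleh (Vice Chair).
Among Lindqvist, Delgado, Ivanova, Johansson and Saleh, by continuous board tenure (higher first): Lindqvist and Delgado (17 years) before Ivanova (15 years) before Johansson and Saleh (11 years).
Among Lindqvist and Delgado, by equity stake (lower first): Lindqvist (17 percent) before Delgado (18 percent).
Among Johansson and Saleh, by equity stake (lower first): Johansson (6 percent) before Saleh (18 percent).
Full order: Lindqvist, Delgado, Ivanova, Johansson, Saleh.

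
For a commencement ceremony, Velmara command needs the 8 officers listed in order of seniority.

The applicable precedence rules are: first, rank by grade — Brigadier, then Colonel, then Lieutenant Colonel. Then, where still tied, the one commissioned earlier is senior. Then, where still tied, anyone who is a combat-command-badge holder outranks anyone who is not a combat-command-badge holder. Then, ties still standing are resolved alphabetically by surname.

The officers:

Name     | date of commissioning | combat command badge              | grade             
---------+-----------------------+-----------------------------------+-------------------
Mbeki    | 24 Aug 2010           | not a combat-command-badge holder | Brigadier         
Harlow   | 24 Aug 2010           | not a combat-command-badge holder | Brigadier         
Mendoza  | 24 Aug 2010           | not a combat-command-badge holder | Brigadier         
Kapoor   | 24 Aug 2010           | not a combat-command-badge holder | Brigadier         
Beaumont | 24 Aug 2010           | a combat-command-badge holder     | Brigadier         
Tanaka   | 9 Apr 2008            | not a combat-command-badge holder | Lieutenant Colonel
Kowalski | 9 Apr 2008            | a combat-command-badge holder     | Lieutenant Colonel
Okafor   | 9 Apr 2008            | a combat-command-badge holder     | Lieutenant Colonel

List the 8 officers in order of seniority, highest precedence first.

By grade: Beaumont, Harlow, Kapoor, Mbeki and Mendoza (Brigadier); then Kowalski, Okafor and Tanaka (Lieutenant Colonel).
Beaumont, Harlow, Kapoor, Mbeki and Mendoza all have date of commissioning 24 Aug 2010, so the next rule applies.
Among Beaumont, Harlow, Kapoor, Mbeki and Mendoza, a combat-command-badge holder before not a combat-command-badge holder: Beaumont (a combat-command-badge holder) before Harlow, Kapoor, Mbeki and Mendoza (not a combat-command-badge holder).
Among Harlow, Kapoor, Mbeki and Mendoza, alphabetically by surname: Harlow before Kapoor before Mbeki before Mendoza.
Kowalski, Okafor and Tanaka all have date of commissioning 9 Apr 2008, so the next rule applies.
Among Kowalski, Okafor and Tanaka, a combat-command-badge holder before not a combat-command-badge holder: Kowalski and Okafor (a combat-command-badge holder) before Tanaka (not a combat-command-badge holder).
Among Kowalski and Okafor, alphabetically by surname: Kowalski before Okafor.
Full order: Beaumont, Harlow, Kapoor, Mbeki, Mendoza, Kowalski, Okafor, Tanaka.

Beaumont, Harlow, Kapoor, Mbeki, Mendoza, Kowalski, Okafor, Tanaka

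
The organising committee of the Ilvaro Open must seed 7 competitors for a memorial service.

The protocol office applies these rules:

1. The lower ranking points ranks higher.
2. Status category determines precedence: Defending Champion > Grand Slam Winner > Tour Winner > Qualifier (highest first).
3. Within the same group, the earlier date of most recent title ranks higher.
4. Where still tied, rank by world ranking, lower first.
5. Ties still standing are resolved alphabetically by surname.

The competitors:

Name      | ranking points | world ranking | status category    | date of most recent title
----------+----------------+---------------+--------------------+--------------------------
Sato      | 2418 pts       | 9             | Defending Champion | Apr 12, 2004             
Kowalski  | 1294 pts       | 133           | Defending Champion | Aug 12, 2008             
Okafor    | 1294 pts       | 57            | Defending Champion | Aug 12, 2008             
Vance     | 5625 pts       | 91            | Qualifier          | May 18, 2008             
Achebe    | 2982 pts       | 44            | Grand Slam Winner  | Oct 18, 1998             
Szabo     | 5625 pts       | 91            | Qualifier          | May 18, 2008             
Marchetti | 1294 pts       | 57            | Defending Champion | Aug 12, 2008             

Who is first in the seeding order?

Marchetti

By ranking points (lower first): Marchetti, Okafor and Kowalski (each 1294 pts); then Sato (2418 pts); then Achebe (2982 pts); then Szabo and Vance (both 5625 pts).
Marchetti, Okafor and Kowalski are each Defending Champion, so the next rule applies.
Marchetti, Okafor and Kowalski all have date of most recent title Aug 12, 2008, so the next rule applies.
Among Marchetti, Okafor and Kowalski, by world ranking (lower first): Marchetti and Okafor (57) before Kowalski (133).
Among Marchetti and Okafor, alphabetically by surname: Marchetti before Okafor.
Szabo and Vance are each Qualifier, so the next rule applies.
Szabo and Vance both have date of most recent title May 18, 2008, so the next rule applies.
Szabo and Vance both have world ranking 91, so the next rule applies.
Among Szabo and Vance, alphabetically by surname: Szabo before Vance.
Order: Marchetti, Okafor, Kowalski, Sato, Achebe, Szabo, Vance.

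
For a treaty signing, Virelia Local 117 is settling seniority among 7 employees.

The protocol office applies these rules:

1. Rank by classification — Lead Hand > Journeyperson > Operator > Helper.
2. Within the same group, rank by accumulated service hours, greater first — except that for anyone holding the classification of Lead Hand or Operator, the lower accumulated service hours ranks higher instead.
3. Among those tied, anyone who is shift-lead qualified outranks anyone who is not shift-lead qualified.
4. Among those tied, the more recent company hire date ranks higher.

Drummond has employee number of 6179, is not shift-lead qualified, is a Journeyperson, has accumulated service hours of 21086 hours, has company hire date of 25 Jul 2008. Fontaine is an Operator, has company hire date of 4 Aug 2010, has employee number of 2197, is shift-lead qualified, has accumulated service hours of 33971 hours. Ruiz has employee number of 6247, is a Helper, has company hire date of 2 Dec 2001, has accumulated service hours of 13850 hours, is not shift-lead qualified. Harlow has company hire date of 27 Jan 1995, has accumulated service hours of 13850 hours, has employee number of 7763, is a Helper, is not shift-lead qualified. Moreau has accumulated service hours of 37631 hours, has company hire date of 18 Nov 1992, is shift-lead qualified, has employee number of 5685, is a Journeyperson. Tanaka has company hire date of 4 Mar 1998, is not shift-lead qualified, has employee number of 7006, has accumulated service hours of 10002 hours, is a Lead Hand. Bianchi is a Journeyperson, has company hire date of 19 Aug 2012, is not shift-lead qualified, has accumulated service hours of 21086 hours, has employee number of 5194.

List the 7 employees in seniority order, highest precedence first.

Tanaka, Moreau, Bianchi, Drummond, Fontaine, Ruiz, Harlow

By classification: Tanaka (Lead Hand); then Moreau, Bianchi and Drummond (Journeyperson); then Fontaine (Operator); then Ruiz and Harlow (Helper).
Among Moreau, Bianchi and Drummond, by accumulated service hours (higher first): Moreau (37631 hours) before Bianchi and Drummond (21086 hours).
Bianchi and Drummond are each not shift-lead qualified, so the next rule applies.
Among Bianchi and Drummond, by company hire date (later first): Bianchi (19 Aug 2012) before Drummond (25 Jul 2008).
Ruiz and Harlow both have accumulated service hours 13850 hours, so the next rule applies.
Ruiz and Harlow are each not shift-lead qualified, so the next rule applies.
Among Ruiz and Harlow, by company hire date (later first): Ruiz (2 Dec 2001) before Harlow (27 Jan 1995).
Full order: Tanaka, Moreau, Bianchi, Drummond, Fontaine, Ruiz, Harlow.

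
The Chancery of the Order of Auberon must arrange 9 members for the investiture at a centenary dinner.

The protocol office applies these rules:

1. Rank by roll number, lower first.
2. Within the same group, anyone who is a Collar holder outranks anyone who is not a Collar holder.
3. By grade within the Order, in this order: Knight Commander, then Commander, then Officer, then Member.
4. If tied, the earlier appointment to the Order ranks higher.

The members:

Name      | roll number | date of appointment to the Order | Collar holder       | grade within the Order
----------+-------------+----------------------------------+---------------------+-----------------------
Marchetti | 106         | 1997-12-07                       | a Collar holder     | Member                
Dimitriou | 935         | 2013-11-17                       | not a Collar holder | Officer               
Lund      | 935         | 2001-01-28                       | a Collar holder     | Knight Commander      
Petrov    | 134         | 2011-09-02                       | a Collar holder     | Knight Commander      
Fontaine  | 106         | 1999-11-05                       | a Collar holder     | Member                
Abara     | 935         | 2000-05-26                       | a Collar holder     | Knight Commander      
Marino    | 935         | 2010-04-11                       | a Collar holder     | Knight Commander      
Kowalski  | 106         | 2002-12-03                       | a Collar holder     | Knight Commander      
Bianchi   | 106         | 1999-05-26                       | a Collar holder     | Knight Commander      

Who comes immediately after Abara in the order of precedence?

By roll number (lower first): Bianchi, Kowalski, Marchetti and Fontaine (each 106); then Petrov (134); then Abara, Lund, Marino and Dimitriou (each 935).
Bianchi, Kowalski, Marchetti and Fontaine are each a Collar holder, so the next rule applies.
Among Bianchi, Kowalski, Marchetti and Fontaine, by grade within the Order: Bianchi and Kowalski (Knight Commander) before Marchetti and Fontaine (Member).
Among Bianchi and Kowalski, by date of appointment to the Order (earlier first): Bianchi (1999-05-26) before Kowalski (2002-12-03).
Among Marchetti and Fontaine, by date of appointment to the Order (earlier first): Marchetti (1997-12-07) before Fontaine (1999-11-05).
Among Abara, Lund, Marino and Dimitriou, a Collar holder before not a Collar holder: Abara, Lund and Marino (a Collar holder) before Dimitriou (not a Collar holder).
Abara, Lund and Marino are each Knight Commander, so the next rule applies.
Among Abara, Lund and Marino, by date of appointment to the Order (earlier first): Abara (2000-05-26) before Lund (2001-01-28) before Marino (2010-04-11).
Order: Bianchi, Kowalski, Marchetti, Fontaine, Petrov, Abara, Lund, Marino, Dimitriou.

Lund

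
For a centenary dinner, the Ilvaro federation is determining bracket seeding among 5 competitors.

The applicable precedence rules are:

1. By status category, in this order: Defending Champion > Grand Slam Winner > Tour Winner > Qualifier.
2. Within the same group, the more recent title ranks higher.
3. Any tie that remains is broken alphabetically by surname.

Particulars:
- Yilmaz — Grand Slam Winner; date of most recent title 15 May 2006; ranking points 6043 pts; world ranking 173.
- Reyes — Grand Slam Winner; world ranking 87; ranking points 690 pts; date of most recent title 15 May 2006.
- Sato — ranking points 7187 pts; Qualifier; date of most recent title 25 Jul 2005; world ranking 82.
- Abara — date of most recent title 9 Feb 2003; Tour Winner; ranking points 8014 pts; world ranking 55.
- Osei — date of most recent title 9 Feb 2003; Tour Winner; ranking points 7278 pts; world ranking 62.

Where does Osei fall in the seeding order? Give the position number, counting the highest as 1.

By status category: Reyes and Yilmaz (Grand Slam Winner); then Abara and Osei (Tour Winner); then Sato (Qualifier).
Reyes and Yilmaz both have date of most recent title 15 May 2006, so the next rule applies.
Among Reyes and Yilmaz, alphabetically by surname: Reyes before Yilmaz.
Abara and Osei both have date of most recent title 9 Feb 2003, so the next rule applies.
Among Abara and Osei, alphabetically by surname: Abara before Osei.
Order: Reyes, Yilmaz, Abara, Osei, Sato. So position 4.

4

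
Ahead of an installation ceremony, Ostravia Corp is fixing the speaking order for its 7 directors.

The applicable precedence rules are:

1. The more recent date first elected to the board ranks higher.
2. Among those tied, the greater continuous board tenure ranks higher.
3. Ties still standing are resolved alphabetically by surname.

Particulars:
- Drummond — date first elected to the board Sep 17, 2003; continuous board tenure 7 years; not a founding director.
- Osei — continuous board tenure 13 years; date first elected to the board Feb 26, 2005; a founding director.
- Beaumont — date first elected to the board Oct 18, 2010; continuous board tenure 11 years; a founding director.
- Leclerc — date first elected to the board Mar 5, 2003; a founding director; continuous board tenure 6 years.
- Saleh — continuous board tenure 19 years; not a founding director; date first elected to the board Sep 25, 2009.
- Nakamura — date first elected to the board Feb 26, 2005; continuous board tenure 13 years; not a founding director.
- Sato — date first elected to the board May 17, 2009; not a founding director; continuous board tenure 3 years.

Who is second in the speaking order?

Saleh

By date first elected to the board (later first): Beaumont (Oct 18, 2010); then Saleh (Sep 25, 2009); then Sato (May 17, 2009); then Nakamura and Osei (both Feb 26, 2005); then Drummond (Sep 17, 2003); then Leclerc (Mar 5, 2003).
Nakamura and Osei both have continuous board tenure 13 years, so the next rule applies.
Among Nakamura and Osei, alphabetically by surname: Nakamura before Osei.
Order: Beaumont, Saleh, Sato, Nakamura, Osei, Drummond, Leclerc.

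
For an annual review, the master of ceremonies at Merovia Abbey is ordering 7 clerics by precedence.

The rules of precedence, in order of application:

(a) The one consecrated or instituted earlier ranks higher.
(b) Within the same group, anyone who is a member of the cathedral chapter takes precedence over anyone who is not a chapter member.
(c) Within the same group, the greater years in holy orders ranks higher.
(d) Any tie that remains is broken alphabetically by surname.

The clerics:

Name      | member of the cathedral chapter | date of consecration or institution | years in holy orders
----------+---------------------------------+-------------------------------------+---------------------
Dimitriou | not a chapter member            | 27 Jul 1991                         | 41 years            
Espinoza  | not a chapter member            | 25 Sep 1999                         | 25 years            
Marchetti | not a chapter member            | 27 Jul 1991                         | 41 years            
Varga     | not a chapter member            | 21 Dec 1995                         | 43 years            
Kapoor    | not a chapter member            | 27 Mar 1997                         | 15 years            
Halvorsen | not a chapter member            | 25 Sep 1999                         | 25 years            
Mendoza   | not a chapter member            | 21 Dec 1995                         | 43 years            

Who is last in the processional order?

By date of consecration or institution (earlier first): Dimitriou and Marchetti (both 27 Jul 1991); then Mendoza and Varga (both 21 Dec 1995); then Kapoor (27 Mar 1997); then Espinoza and Halvorsen (both 25 Sep 1999).
Dimitriou and Marchetti are each not a chapter member, so the next rule applies.
Dimitriou and Marchetti both have years in holy orders 41 years, so the next rule applies.
Among Dimitriou and Marchetti, alphabetically by surname: Dimitriou before Marchetti.
Mendoza and Varga are each not a chapter member, so the next rule applies.
Mendoza and Varga both have years in holy orders 43 years, so the next rule applies.
Among Mendoza and Varga, alphabetically by surname: Mendoza before Varga.
Espinoza and Halvorsen are each not a chapter member, so the next rule applies.
Espinoza and Halvorsen both have years in holy orders 25 years, so the next rule applies.
Among Espinoza and Halvorsen, alphabetically by surname: Espinoza before Halvorsen.
Order: Dimitriou, Marchetti, Mendoza, Varga, Kapoor, Espinoza, Halvorsen.

Halvorsen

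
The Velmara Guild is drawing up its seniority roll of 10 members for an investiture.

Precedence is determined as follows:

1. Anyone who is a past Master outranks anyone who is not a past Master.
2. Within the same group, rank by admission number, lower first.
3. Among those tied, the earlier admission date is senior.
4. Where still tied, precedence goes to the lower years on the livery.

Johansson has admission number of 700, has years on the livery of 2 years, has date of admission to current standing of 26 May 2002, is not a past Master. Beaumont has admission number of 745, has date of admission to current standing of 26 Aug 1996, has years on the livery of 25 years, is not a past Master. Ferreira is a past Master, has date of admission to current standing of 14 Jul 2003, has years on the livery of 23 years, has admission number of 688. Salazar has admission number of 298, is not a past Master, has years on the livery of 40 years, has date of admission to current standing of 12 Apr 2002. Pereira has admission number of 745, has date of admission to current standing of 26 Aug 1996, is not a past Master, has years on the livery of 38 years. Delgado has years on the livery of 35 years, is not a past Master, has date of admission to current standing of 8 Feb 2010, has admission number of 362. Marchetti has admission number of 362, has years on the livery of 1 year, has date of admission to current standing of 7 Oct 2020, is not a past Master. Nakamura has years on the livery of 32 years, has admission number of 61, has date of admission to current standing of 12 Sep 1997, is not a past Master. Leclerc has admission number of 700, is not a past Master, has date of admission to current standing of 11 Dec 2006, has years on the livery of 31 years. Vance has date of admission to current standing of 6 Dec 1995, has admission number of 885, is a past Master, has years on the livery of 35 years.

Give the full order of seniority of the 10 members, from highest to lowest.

By the first rule: Ferreira and Vance (both a past Master); then Nakamura, Salazar, Delgado, Marchetti, Johansson, Leclerc, Beaumont and Pereira (each not a past Master).
Among Ferreira and Vance, by admission number (lower first): Ferreira (688) before Vance (885).
Among Nakamura, Salazar, Delgado, Marchetti, Johansson, Leclerc, Beaumont and Pereira, by admission number (lower first): Nakamura (61) before Salazar (298) before Delgado and Marchetti (362) before Johansson and Leclerc (700) before Beaumont and Pereira (745).
Among Delgado and Marchetti, by date of admission to current standing (earlier first): Delgado (8 Feb 2010) before Marchetti (7 Oct 2020).
Among Johansson and Leclerc, by date of admission to current standing (earlier first): Johansson (26 May 2002) before Leclerc (11 Dec 2006).
Beaumont and Pereira both have date of admission to current standing 26 Aug 1996, so the next rule applies.
Among Beaumont and Pereira, by years on the livery (lower first): Beaumont (25 years) before Pereira (38 years).
Full order: Ferreira, Vance, Nakamura, Salazar, Delgado, Marchetti, Johansson, Leclerc, Beaumont, Pereira.

Ferreira, Vance, Nakamura, Salazar, Delgado, Marchetti, Johansson, Leclerc, Beaumont, Pereira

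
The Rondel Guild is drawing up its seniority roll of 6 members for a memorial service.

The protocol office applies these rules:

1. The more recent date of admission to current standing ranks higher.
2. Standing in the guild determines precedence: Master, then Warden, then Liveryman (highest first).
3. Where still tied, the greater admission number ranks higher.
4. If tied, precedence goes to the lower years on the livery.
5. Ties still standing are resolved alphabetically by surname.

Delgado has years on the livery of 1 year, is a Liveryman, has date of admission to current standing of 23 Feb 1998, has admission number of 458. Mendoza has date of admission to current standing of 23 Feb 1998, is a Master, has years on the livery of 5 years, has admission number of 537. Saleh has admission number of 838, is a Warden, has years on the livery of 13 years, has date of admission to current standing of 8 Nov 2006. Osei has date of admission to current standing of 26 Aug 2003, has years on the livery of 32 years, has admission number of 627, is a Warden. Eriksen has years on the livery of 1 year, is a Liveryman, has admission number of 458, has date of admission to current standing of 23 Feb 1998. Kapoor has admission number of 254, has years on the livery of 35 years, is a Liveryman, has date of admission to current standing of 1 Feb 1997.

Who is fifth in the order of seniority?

By date of admission to current standing (later first): Saleh (8 Nov 2006); then Osei (26 Aug 2003); then Mendoza, Delgado and Eriksen (each 23 Feb 1998); then Kapoor (1 Feb 1997).
Among Mendoza, Delgado and Eriksen, by standing in the guild: Mendoza (Master) before Delgado and Eriksen (Liveryman).
Delgado and Eriksen both have admission number 458, so the next rule applies.
Delgado and Eriksen both have years on the livery 1 year, so the next rule applies.
Among Delgado and Eriksen, alphabetically by surname: Delgado before Eriksen.
Order: Saleh, Osei, Mendoza, Delgado, Eriksen, Kapoor.

Eriksen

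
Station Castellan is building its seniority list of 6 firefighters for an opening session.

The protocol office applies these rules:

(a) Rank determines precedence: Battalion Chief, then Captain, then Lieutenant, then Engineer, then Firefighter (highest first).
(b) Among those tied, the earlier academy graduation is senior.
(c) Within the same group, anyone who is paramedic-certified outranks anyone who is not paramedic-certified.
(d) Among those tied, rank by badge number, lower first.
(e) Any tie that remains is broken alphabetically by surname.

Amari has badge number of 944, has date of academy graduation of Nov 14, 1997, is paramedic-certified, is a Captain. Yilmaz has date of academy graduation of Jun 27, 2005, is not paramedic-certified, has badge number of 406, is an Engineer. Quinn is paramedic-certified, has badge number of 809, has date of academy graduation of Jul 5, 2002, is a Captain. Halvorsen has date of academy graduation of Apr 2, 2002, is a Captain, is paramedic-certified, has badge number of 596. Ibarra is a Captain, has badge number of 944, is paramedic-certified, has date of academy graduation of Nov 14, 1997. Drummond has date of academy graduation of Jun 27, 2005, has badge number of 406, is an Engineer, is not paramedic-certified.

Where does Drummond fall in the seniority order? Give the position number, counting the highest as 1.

By rank: Amari, Ibarra, Halvorsen and Quinn (Captain); then Drummond and Yilmaz (Engineer).
Among Amari, Ibarra, Halvorsen and Quinn, by date of academy graduation (earlier first): Amari and Ibarra (Nov 14, 1997) before Halvorsen (Apr 2, 2002) before Quinn (Jul 5, 2002).
Amari and Ibarra are each paramedic-certified, so the next rule applies.
Amari and Ibarra both have badge number 944, so the next rule applies.
Among Amari and Ibarra, alphabetically by surname: Amari before Ibarra.
Drummond and Yilmaz both have date of academy graduation Jun 27, 2005, so the next rule applies.
Drummond and Yilmaz are each not paramedic-certified, so the next rule applies.
Drummond and Yilmaz both have badge number 406, so the next rule applies.
Among Drummond and Yilmaz, alphabetically by surname: Drummond before Yilmaz.
Order: Amari, Ibarra, Halvorsen, Quinn, Drummond, Yilmaz. So position 5.

5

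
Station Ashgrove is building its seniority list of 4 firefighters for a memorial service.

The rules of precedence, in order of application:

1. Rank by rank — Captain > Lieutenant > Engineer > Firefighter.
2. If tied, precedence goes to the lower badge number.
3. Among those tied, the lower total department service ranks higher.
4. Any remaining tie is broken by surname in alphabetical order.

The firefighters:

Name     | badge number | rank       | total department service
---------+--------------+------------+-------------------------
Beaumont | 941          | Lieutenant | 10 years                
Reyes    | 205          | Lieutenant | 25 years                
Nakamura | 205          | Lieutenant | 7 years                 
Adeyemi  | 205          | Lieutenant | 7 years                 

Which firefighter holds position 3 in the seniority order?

By rank: Adeyemi, Nakamura, Reyes and Beaumont (Lieutenant).
Among Adeyemi, Nakamura, Reyes and Beaumont, by badge number (lower first): Adeyemi, Nakamura and Reyes (205) before Beaumont (941).
Among Adeyemi, Nakamura and Reyes, by total department service (lower first): Adeyemi and Nakamura (7 years) before Reyes (25 years).
Among Adeyemi and Nakamura, alphabetically by surname: Adeyemi before Nakamura.
Order: Adeyemi, Nakamura, Reyes, Beaumont.

Reyes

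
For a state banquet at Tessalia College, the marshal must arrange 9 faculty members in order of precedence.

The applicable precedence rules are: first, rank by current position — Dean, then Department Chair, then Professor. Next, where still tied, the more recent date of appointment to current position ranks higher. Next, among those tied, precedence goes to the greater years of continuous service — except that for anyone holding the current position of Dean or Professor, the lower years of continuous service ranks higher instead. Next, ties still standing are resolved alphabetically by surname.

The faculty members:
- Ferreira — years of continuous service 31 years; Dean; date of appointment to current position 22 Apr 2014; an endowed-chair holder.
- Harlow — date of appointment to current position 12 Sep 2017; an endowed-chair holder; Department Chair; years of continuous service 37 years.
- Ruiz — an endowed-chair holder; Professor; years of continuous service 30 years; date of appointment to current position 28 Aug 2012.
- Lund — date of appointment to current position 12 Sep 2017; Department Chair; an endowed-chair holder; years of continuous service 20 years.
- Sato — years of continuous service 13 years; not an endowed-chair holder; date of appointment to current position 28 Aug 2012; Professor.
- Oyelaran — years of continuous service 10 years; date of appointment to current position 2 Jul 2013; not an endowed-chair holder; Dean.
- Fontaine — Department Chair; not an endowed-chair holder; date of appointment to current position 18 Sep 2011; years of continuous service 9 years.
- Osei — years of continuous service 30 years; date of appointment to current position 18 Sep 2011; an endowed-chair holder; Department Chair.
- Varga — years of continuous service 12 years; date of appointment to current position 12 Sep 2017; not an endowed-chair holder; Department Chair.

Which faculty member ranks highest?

Ferreira

By current position: Ferreira and Oyelaran (Dean); then Harlow, Lund, Varga, Osei and Fontaine (Department Chair); then Sato and Ruiz (Professor).
Among Ferreira and Oyelaran, by date of appointment to current position (later first): Ferreira (22 Apr 2014) before Oyelaran (2 Jul 2013).
Among Harlow, Lund, Varga, Osei and Fontaine, by date of appointment to current position (later first): Harlow, Lund and Varga (12 Sep 2017) before Osei and Fontaine (18 Sep 2011).
Among Harlow, Lund and Varga, by years of continuous service (higher first): Harlow (37 years) before Lund (20 years) before Varga (12 years).
Among Osei and Fontaine, by years of continuous service (higher first): Osei (30 years) before Fontaine (9 years).
Sato and Ruiz both have date of appointment to current position 28 Aug 2012, so the next rule applies.
Among Sato and Ruiz, by years of continuous service (lower first) (reversed rule for this group): Sato (13 years) before Ruiz (30 years).
Order: Ferreira, Oyelaran, Harlow, Lund, Varga, Osei, Fontaine, Sato, Ruiz.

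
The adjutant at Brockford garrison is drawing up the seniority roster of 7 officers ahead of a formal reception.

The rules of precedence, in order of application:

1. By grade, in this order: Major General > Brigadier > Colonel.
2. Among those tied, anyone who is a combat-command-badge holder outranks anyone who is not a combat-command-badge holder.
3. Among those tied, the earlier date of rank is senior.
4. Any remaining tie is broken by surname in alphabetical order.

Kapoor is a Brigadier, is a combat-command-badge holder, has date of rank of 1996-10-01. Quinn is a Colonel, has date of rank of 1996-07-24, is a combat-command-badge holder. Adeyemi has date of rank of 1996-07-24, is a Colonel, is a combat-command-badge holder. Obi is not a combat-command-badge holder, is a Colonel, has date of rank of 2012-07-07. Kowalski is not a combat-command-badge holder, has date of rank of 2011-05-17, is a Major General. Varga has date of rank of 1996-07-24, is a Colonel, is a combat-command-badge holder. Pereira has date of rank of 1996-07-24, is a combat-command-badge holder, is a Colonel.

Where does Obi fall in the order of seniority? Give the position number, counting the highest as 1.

7

By grade: Kowalski (Major General); then Kapoor (Brigadier); then Adeyemi, Pereira, Quinn, Varga and Obi (Colonel).
Among Adeyemi, Pereira, Quinn, Varga and Obi, a combat-command-badge holder before not a combat-command-badge holder: Adeyemi, Pereira, Quinn and Varga (a combat-command-badge holder) before Obi (not a combat-command-badge holder).
Adeyemi, Pereira, Quinn and Varga all have date of rank 1996-07-24, so the next rule applies.
Among Adeyemi, Pereira, Quinn and Varga, alphabetically by surname: Adeyemi before Pereira before Quinn before Varga.
Order: Kowalski, Kapoor, Adeyemi, Pereira, Quinn, Varga, Obi. So position 7.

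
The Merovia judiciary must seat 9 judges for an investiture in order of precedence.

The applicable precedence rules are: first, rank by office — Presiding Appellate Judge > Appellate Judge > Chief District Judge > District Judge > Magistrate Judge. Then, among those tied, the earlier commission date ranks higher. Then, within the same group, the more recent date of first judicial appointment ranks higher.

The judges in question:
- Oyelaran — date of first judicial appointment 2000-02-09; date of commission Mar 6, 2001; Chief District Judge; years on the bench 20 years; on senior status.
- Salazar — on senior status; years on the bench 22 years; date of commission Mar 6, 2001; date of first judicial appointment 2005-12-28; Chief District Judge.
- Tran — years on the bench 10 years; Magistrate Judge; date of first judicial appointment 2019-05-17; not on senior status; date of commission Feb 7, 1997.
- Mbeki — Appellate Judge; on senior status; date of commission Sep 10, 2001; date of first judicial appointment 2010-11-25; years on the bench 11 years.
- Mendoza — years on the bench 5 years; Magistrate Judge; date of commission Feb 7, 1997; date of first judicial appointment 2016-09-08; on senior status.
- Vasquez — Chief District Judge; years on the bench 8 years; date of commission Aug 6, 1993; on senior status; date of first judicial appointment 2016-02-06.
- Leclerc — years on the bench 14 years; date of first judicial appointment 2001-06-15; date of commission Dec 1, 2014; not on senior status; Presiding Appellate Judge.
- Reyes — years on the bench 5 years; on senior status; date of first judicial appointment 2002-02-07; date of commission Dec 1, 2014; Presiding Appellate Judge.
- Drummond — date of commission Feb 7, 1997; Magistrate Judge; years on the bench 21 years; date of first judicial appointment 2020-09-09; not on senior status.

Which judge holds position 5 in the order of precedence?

By office: Reyes and Leclerc (Presiding Appellate Judge); then Mbeki (Appellate Judge); then Vasquez, Salazar and Oyelaran (Chief District Judge); then Drummond, Tran and Mendoza (Magistrate Judge).
Reyes and Leclerc both have date of commission Dec 1, 2014, so the next rule applies.
Among Reyes and Leclerc, by date of first judicial appointment (later first): Reyes (2002-02-07) before Leclerc (2001-06-15).
Among Vasquez, Salazar and Oyelaran, by date of commission (earlier first): Vasquez (Aug 6, 1993) before Salazar and Oyelaran (Mar 6, 2001).
Among Salazar and Oyelaran, by date of first judicial appointment (later first): Salazar (2005-12-28) before Oyelaran (2000-02-09).
Drummond, Tran and Mendoza all have date of commission Feb 7, 1997, so the next rule applies.
Among Drummond, Tran and Mendoza, by date of first judicial appointment (later first): Drummond (2020-09-09) before Tran (2019-05-17) before Mendoza (2016-09-08).
Order: Reyes, Leclerc, Mbeki, Vasquez, Salazar, Oyelaran, Drummond, Tran, Mendoza.

Salazar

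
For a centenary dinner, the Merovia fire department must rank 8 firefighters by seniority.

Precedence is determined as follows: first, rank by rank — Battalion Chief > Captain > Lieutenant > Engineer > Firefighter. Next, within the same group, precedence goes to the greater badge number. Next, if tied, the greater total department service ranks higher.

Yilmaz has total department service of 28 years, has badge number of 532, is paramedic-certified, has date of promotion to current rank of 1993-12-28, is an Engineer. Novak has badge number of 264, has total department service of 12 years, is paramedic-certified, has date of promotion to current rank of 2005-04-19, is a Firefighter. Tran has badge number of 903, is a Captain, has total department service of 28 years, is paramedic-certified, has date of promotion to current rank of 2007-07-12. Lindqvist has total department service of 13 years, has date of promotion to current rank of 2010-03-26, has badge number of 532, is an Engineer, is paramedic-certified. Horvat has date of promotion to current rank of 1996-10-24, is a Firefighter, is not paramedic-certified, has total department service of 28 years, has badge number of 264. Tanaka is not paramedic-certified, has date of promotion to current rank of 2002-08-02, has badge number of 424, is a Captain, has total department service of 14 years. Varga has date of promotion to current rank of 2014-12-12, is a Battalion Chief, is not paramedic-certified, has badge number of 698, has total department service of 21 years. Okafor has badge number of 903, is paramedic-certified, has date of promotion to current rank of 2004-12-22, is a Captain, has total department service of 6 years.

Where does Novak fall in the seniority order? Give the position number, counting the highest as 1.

By rank: Varga (Battalion Chief); then Tran, Okafor and Tanaka (Captain); then Yilmaz and Lindqvist (Engineer); then Horvat and Novak (Firefighter).
Among Tran, Okafor and Tanaka, by badge number (higher first): Tran and Okafor (903) before Tanaka (424).
Among Tran and Okafor, by total department service (higher first): Tran (28 years) before Okafor (6 years).
Yilmaz and Lindqvist both have badge number 532, so the next rule applies.
Among Yilmaz and Lindqvist, by total department service (higher first): Yilmaz (28 years) before Lindqvist (13 years).
Horvat and Novak both have badge number 264, so the next rule applies.
Among Horvat and Novak, by total department service (higher first): Horvat (28 years) before Novak (12 years).
Order: Varga, Tran, Okafor, Tanaka, Yilmaz, Lindqvist, Horvat, Novak. So position 8.

8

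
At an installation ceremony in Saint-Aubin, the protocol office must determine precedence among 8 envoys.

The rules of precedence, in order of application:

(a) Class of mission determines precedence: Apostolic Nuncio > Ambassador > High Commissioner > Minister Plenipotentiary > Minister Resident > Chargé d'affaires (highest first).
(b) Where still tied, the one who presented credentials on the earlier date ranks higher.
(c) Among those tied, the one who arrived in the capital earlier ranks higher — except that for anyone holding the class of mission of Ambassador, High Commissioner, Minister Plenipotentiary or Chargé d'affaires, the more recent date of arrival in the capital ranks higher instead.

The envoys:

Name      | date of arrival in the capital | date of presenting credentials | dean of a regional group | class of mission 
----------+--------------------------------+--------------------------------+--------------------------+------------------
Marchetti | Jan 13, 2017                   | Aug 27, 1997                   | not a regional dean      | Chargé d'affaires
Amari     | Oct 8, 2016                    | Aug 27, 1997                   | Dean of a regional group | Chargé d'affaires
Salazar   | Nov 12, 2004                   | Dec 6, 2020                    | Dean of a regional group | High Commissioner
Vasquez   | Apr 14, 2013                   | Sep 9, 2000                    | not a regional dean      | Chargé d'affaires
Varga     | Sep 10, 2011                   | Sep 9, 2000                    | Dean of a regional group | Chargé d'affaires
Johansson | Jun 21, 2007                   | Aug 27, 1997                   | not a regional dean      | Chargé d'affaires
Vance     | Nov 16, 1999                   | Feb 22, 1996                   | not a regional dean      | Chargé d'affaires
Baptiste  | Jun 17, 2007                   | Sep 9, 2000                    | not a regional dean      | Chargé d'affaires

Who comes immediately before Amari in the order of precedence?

Marchetti

By class of mission: Salazar (High Commissioner); then Vance, Marchetti, Amari, Johansson, Vasquez, Varga and Baptiste (Chargé d'affaires).
Among Vance, Marchetti, Amari, Johansson, Vasquez, Varga and Baptiste, by date of presenting credentials (earlier first): Vance (Feb 22, 1996) before Marchetti, Amari and Johansson (Aug 27, 1997) before Vasquez, Varga and Baptiste (Sep 9, 2000).
Among Marchetti, Amari and Johansson, by date of arrival in the capital (later first) (reversed rule for this group): Marchetti (Jan 13, 2017) before Amari (Oct 8, 2016) before Johansson (Jun 21, 2007).
Among Vasquez, Varga and Baptiste, by date of arrival in the capital (later first) (reversed rule for this group): Vasquez (Apr 14, 2013) before Varga (Sep 10, 2011) before Baptiste (Jun 17, 2007).
Order: Salazar, Vance, Marchetti, Amari, Johansson, Vasquez, Varga, Baptiste.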